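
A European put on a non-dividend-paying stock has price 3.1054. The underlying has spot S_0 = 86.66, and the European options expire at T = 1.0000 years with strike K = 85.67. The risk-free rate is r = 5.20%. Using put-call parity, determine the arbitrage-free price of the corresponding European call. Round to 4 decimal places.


Put-call parity: C - P = S_0 * exp(-qT) - K * exp(-rT).
S_0 * exp(-qT) = 86.6600 * 1.00000000 = 86.66000000
K * exp(-rT) = 85.6700 * 0.94932887 = 81.32900402
C = P + S*exp(-qT) - K*exp(-rT)
C = 3.1054 + 86.66000000 - 81.32900402 = 8.4364

Answer: Call price = 8.4364


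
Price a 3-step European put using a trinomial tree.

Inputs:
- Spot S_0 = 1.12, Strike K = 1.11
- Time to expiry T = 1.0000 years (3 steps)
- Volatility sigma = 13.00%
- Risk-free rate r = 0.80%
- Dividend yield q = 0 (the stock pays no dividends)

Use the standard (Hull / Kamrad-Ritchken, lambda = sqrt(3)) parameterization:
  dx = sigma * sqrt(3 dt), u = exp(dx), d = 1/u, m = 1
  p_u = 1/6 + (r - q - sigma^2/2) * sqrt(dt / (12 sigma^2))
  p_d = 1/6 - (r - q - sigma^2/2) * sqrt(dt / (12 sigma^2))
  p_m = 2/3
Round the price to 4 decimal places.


Answer: Price = V(0,0) = 0.0450

Derivation:
dt = T/N = 0.333333; dx = sigma*sqrt(3*dt) = 0.130000
u = exp(dx) = 1.138828; d = 1/u = 0.878095
p_u = 0.166090, p_m = 0.666667, p_d = 0.167244
Discount per step: exp(-r*dt) = 0.997337
Stock lattice S(k, j) with j the centered position index:
  k=0: S(0,+0) = 1.1200
  k=1: S(1,-1) = 0.9835; S(1,+0) = 1.1200; S(1,+1) = 1.2755
  k=2: S(2,-2) = 0.8636; S(2,-1) = 0.9835; S(2,+0) = 1.1200; S(2,+1) = 1.2755; S(2,+2) = 1.4526
  k=3: S(3,-3) = 0.7583; S(3,-2) = 0.8636; S(3,-1) = 0.9835; S(3,+0) = 1.1200; S(3,+1) = 1.2755; S(3,+2) = 1.4526; S(3,+3) = 1.6542
Terminal payoffs V(N, j) = max(K - S_T, 0):
  V(3,-3) = 0.351696; V(3,-2) = 0.246422; V(3,-1) = 0.126533; V(3,+0) = 0.000000; V(3,+1) = 0.000000; V(3,+2) = 0.000000; V(3,+3) = 0.000000
Backward induction: V(k, j) = exp(-r*dt) * [p_u * V(k+1, j+1) + p_m * V(k+1, j) + p_d * V(k+1, j-1)]
  V(2,-2) = exp(-r*dt) * [p_u*0.126533 + p_m*0.246422 + p_d*0.351696] = 0.243466
  V(2,-1) = exp(-r*dt) * [p_u*0.000000 + p_m*0.126533 + p_d*0.246422] = 0.125234
  V(2,+0) = exp(-r*dt) * [p_u*0.000000 + p_m*0.000000 + p_d*0.126533] = 0.021105
  V(2,+1) = exp(-r*dt) * [p_u*0.000000 + p_m*0.000000 + p_d*0.000000] = 0.000000
  V(2,+2) = exp(-r*dt) * [p_u*0.000000 + p_m*0.000000 + p_d*0.000000] = 0.000000
  V(1,-1) = exp(-r*dt) * [p_u*0.021105 + p_m*0.125234 + p_d*0.243466] = 0.127372
  V(1,+0) = exp(-r*dt) * [p_u*0.000000 + p_m*0.021105 + p_d*0.125234] = 0.034922
  V(1,+1) = exp(-r*dt) * [p_u*0.000000 + p_m*0.000000 + p_d*0.021105] = 0.003520
  V(0,+0) = exp(-r*dt) * [p_u*0.003520 + p_m*0.034922 + p_d*0.127372] = 0.045048


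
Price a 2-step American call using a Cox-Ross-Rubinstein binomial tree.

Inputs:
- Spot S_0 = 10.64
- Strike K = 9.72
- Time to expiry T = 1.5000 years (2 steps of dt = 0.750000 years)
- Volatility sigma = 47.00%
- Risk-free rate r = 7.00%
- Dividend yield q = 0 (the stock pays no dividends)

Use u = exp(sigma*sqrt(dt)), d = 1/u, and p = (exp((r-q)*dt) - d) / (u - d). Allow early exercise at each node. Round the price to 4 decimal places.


Answer: Price = V(0,0) = 3.1835

Derivation:
dt = T/N = 0.750000
u = exp(sigma*sqrt(dt)) = 1.502352; d = 1/u = 0.665623
p = (exp((r-q)*dt) - d) / (u - d) = 0.464045
Discount per step: exp(-r*dt) = 0.948854
Stock lattice S(k, i) with i counting down-moves:
  k=0: S(0,0) = 10.6400
  k=1: S(1,0) = 15.9850; S(1,1) = 7.0822
  k=2: S(2,0) = 24.0151; S(2,1) = 10.6400; S(2,2) = 4.7141
Terminal payoffs V(N, i) = max(S_T - K, 0):
  V(2,0) = 14.295138; V(2,1) = 0.920000; V(2,2) = 0.000000
Backward induction: V(k, i) = exp(-r*dt) * [p * V(k+1, i) + (1-p) * V(k+1, i+1)]; then take max(V_cont, immediate exercise) for American.
  V(1,0) = exp(-r*dt) * [p*14.295138 + (1-p)*0.920000] = 6.762162; exercise = 6.265026; V(1,0) = max -> 6.762162
  V(1,1) = exp(-r*dt) * [p*0.920000 + (1-p)*0.000000] = 0.405086; exercise = 0.000000; V(1,1) = max -> 0.405086
  V(0,0) = exp(-r*dt) * [p*6.762162 + (1-p)*0.405086] = 3.183456; exercise = 0.920000; V(0,0) = max -> 3.183456


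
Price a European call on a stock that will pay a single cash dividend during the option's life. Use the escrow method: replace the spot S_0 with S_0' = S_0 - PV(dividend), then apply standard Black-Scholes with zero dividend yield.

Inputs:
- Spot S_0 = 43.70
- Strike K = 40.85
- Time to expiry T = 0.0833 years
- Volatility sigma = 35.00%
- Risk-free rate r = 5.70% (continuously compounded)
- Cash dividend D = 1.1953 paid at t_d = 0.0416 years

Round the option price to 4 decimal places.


Answer: Price = 2.7605

Derivation:
PV(D) = D * exp(-r * t_d) = 1.1953 * 0.99763161 = 1.19246906
S_0' = S_0 - PV(D) = 43.7000 - 1.19246906 = 42.50753094
d1 = (ln(S_0'/K) + (r + sigma^2/2)*T) / (sigma*sqrt(T)) = 0.49125504
d2 = d1 - sigma*sqrt(T) = 0.39023895
exp(-rT) = 0.99526315
N(d1) = 0.68837696; N(d2) = 0.65182007
C = S_0' * N(d1) - K * exp(-rT) * N(d2) = 42.50753094 * 0.68837696 - 40.8500 * 0.99526315 * 0.65182007 = 2.7605


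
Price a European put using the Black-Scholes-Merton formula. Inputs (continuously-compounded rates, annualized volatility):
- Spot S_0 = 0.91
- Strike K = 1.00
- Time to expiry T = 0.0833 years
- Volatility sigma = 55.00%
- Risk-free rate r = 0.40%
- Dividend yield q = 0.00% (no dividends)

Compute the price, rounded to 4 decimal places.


Answer: Price = 0.1155

Derivation:
d1 = (ln(S/K) + (r - q + 0.5*sigma^2) * T) / (sigma * sqrt(T)) = -0.51265325
d2 = d1 - sigma * sqrt(T) = -0.67139282
exp(-rT) = 0.99966686; exp(-qT) = 1.00000000
P = K * exp(-rT) * N(-d2) - S_0 * exp(-qT) * N(-d1)
N(-d1) = 0.69590305; N(-d2) = 0.74901484
P = 1.0000 * 0.99966686 * 0.74901484 - 0.9100 * 1.00000000 * 0.69590305 = 0.1155


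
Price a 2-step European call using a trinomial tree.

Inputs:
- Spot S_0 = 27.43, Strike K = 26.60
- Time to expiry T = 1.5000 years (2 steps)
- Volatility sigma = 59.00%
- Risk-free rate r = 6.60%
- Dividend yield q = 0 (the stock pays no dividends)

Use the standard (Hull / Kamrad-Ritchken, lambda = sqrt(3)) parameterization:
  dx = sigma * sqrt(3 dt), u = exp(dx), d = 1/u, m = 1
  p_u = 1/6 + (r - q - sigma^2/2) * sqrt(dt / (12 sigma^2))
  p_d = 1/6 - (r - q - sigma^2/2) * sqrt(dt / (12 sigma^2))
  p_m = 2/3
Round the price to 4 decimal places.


dt = T/N = 0.750000; dx = sigma*sqrt(3*dt) = 0.885000
u = exp(dx) = 2.422984; d = 1/u = 0.412714
p_u = 0.120883, p_m = 0.666667, p_d = 0.212451
Discount per step: exp(-r*dt) = 0.951705
Stock lattice S(k, j) with j the centered position index:
  k=0: S(0,+0) = 27.4300
  k=1: S(1,-1) = 11.3207; S(1,+0) = 27.4300; S(1,+1) = 66.4625
  k=2: S(2,-2) = 4.6722; S(2,-1) = 11.3207; S(2,+0) = 27.4300; S(2,+1) = 66.4625; S(2,+2) = 161.0375
Terminal payoffs V(N, j) = max(S_T - K, 0):
  V(2,-2) = 0.000000; V(2,-1) = 0.000000; V(2,+0) = 0.830000; V(2,+1) = 39.862462; V(2,+2) = 134.437508
Backward induction: V(k, j) = exp(-r*dt) * [p_u * V(k+1, j+1) + p_m * V(k+1, j) + p_d * V(k+1, j-1)]
  V(1,-1) = exp(-r*dt) * [p_u*0.830000 + p_m*0.000000 + p_d*0.000000] = 0.095487
  V(1,+0) = exp(-r*dt) * [p_u*39.862462 + p_m*0.830000 + p_d*0.000000] = 5.112577
  V(1,+1) = exp(-r*dt) * [p_u*134.437508 + p_m*39.862462 + p_d*0.830000] = 40.925688
  V(0,+0) = exp(-r*dt) * [p_u*40.925688 + p_m*5.112577 + p_d*0.095487] = 7.971370

Answer: Price = V(0,0) = 7.9714


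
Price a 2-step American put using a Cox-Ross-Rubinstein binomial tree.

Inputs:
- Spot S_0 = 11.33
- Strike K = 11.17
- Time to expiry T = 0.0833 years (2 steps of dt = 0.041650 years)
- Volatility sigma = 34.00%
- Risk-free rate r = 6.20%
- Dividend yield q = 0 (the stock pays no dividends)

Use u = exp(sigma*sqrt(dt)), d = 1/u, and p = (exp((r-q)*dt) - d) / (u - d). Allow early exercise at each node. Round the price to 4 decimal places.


dt = T/N = 0.041650
u = exp(sigma*sqrt(dt)) = 1.071852; d = 1/u = 0.932964
p = (exp((r-q)*dt) - d) / (u - d) = 0.501277
Discount per step: exp(-r*dt) = 0.997421
Stock lattice S(k, i) with i counting down-moves:
  k=0: S(0,0) = 11.3300
  k=1: S(1,0) = 12.1441; S(1,1) = 10.5705
  k=2: S(2,0) = 13.0167; S(2,1) = 11.3300; S(2,2) = 9.8619
Terminal payoffs V(N, i) = max(K - S_T, 0):
  V(2,0) = 0.000000; V(2,1) = 0.000000; V(2,2) = 1.308114
Backward induction: V(k, i) = exp(-r*dt) * [p * V(k+1, i) + (1-p) * V(k+1, i+1)]; then take max(V_cont, immediate exercise) for American.
  V(1,0) = exp(-r*dt) * [p*0.000000 + (1-p)*0.000000] = 0.000000; exercise = 0.000000; V(1,0) = max -> 0.000000
  V(1,1) = exp(-r*dt) * [p*0.000000 + (1-p)*1.308114] = 0.650705; exercise = 0.599514; V(1,1) = max -> 0.650705
  V(0,0) = exp(-r*dt) * [p*0.000000 + (1-p)*0.650705] = 0.323685; exercise = 0.000000; V(0,0) = max -> 0.323685

Answer: Price = V(0,0) = 0.3237


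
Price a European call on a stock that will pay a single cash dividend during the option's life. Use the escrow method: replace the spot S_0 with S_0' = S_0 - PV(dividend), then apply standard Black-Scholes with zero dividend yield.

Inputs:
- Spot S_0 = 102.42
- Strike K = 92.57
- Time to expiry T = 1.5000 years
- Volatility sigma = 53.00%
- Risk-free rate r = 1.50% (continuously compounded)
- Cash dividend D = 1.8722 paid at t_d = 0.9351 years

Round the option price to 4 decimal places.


PV(D) = D * exp(-r * t_d) = 1.8722 * 0.98607141 = 1.84612290
S_0' = S_0 - PV(D) = 102.4200 - 1.84612290 = 100.57387710
d1 = (ln(S_0'/K) + (r + sigma^2/2)*T) / (sigma*sqrt(T)) = 0.48697464
d2 = d1 - sigma*sqrt(T) = -0.16214014
exp(-rT) = 0.97775124
N(d1) = 0.68686185; N(d2) = 0.43559775
C = S_0' * N(d1) - K * exp(-rT) * N(d2) = 100.57387710 * 0.68686185 - 92.5700 * 0.97775124 * 0.43559775 = 29.6542

Answer: Price = 29.6542


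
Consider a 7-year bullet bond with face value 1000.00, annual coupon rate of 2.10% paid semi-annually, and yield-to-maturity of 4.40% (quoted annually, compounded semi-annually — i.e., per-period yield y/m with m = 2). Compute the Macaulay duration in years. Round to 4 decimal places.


Answer: Macaulay duration = 6.5022 years

Derivation:
Coupon per period c = face * coupon_rate / m = 10.500000
Periods per year m = 2; per-period yield y/m = 0.022000
Number of cashflows N = 14
Cashflows (t years, CF_t, discount factor 1/(1+y/m)^(m*t), PV):
  t = 0.5000: CF_t = 10.500000, DF = 0.978474, PV = 10.273973
  t = 1.0000: CF_t = 10.500000, DF = 0.957411, PV = 10.052811
  t = 1.5000: CF_t = 10.500000, DF = 0.936801, PV = 9.836410
  t = 2.0000: CF_t = 10.500000, DF = 0.916635, PV = 9.624667
  t = 2.5000: CF_t = 10.500000, DF = 0.896903, PV = 9.417482
  t = 3.0000: CF_t = 10.500000, DF = 0.877596, PV = 9.214758
  t = 3.5000: CF_t = 10.500000, DF = 0.858704, PV = 9.016397
  t = 4.0000: CF_t = 10.500000, DF = 0.840220, PV = 8.822306
  t = 4.5000: CF_t = 10.500000, DF = 0.822133, PV = 8.632394
  t = 5.0000: CF_t = 10.500000, DF = 0.804435, PV = 8.446569
  t = 5.5000: CF_t = 10.500000, DF = 0.787119, PV = 8.264745
  t = 6.0000: CF_t = 10.500000, DF = 0.770175, PV = 8.086834
  t = 6.5000: CF_t = 10.500000, DF = 0.753596, PV = 7.912754
  t = 7.0000: CF_t = 1010.500000, DF = 0.737373, PV = 745.115807
Price P = sum_t PV_t = 862.717907
Macaulay numerator sum_t t * PV_t:
  t * PV_t at t = 0.5000: 5.136986
  t * PV_t at t = 1.0000: 10.052811
  t * PV_t at t = 1.5000: 14.754615
  t * PV_t at t = 2.0000: 19.249334
  t * PV_t at t = 2.5000: 23.543706
  t * PV_t at t = 3.0000: 27.644273
  t * PV_t at t = 3.5000: 31.557390
  t * PV_t at t = 4.0000: 35.289225
  t * PV_t at t = 4.5000: 38.845771
  t * PV_t at t = 5.0000: 42.232846
  t * PV_t at t = 5.5000: 45.456096
  t * PV_t at t = 6.0000: 48.521006
  t * PV_t at t = 6.5000: 51.432900
  t * PV_t at t = 7.0000: 5215.810649
Macaulay duration D = (sum_t t * PV_t) / P = 5609.527609 / 862.717907 = 6.502157


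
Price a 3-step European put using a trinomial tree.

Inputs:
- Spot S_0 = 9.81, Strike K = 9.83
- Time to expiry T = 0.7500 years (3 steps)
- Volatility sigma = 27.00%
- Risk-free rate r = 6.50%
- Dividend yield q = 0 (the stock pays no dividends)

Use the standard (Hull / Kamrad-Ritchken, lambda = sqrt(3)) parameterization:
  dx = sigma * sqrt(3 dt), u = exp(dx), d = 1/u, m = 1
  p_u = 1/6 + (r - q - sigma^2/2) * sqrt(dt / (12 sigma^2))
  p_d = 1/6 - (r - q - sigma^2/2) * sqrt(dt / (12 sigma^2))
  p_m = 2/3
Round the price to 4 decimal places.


Answer: Price = V(0,0) = 0.6068

Derivation:
dt = T/N = 0.250000; dx = sigma*sqrt(3*dt) = 0.233827
u = exp(dx) = 1.263426; d = 1/u = 0.791499
p_u = 0.181929, p_m = 0.666667, p_d = 0.151404
Discount per step: exp(-r*dt) = 0.983881
Stock lattice S(k, j) with j the centered position index:
  k=0: S(0,+0) = 9.8100
  k=1: S(1,-1) = 7.7646; S(1,+0) = 9.8100; S(1,+1) = 12.3942
  k=2: S(2,-2) = 6.1457; S(2,-1) = 7.7646; S(2,+0) = 9.8100; S(2,+1) = 12.3942; S(2,+2) = 15.6592
  k=3: S(3,-3) = 4.8643; S(3,-2) = 6.1457; S(3,-1) = 7.7646; S(3,+0) = 9.8100; S(3,+1) = 12.3942; S(3,+2) = 15.6592; S(3,+3) = 19.7842
Terminal payoffs V(N, j) = max(K - S_T, 0):
  V(3,-3) = 4.965705; V(3,-2) = 3.684325; V(3,-1) = 2.065396; V(3,+0) = 0.020000; V(3,+1) = 0.000000; V(3,+2) = 0.000000; V(3,+3) = 0.000000
Backward induction: V(k, j) = exp(-r*dt) * [p_u * V(k+1, j+1) + p_m * V(k+1, j) + p_d * V(k+1, j-1)]
  V(2,-2) = exp(-r*dt) * [p_u*2.065396 + p_m*3.684325 + p_d*4.965705] = 3.526035
  V(2,-1) = exp(-r*dt) * [p_u*0.020000 + p_m*2.065396 + p_d*3.684325] = 1.907148
  V(2,+0) = exp(-r*dt) * [p_u*0.000000 + p_m*0.020000 + p_d*2.065396] = 0.320788
  V(2,+1) = exp(-r*dt) * [p_u*0.000000 + p_m*0.000000 + p_d*0.020000] = 0.002979
  V(2,+2) = exp(-r*dt) * [p_u*0.000000 + p_m*0.000000 + p_d*0.000000] = 0.000000
  V(1,-1) = exp(-r*dt) * [p_u*0.320788 + p_m*1.907148 + p_d*3.526035] = 1.833610
  V(1,+0) = exp(-r*dt) * [p_u*0.002979 + p_m*0.320788 + p_d*1.907148] = 0.495041
  V(1,+1) = exp(-r*dt) * [p_u*0.000000 + p_m*0.002979 + p_d*0.320788] = 0.049740
  V(0,+0) = exp(-r*dt) * [p_u*0.049740 + p_m*0.495041 + p_d*1.833610] = 0.606753


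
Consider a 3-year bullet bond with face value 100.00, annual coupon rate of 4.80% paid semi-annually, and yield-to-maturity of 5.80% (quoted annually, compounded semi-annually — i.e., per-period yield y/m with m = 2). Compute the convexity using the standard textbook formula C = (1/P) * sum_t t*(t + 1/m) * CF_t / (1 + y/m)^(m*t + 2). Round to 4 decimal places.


Answer: Convexity = 9.1568

Derivation:
Coupon per period c = face * coupon_rate / m = 2.400000
Periods per year m = 2; per-period yield y/m = 0.029000
Number of cashflows N = 6
Cashflows (t years, CF_t, discount factor 1/(1+y/m)^(m*t), PV):
  t = 0.5000: CF_t = 2.400000, DF = 0.971817, PV = 2.332362
  t = 1.0000: CF_t = 2.400000, DF = 0.944429, PV = 2.266629
  t = 1.5000: CF_t = 2.400000, DF = 0.917812, PV = 2.202750
  t = 2.0000: CF_t = 2.400000, DF = 0.891946, PV = 2.140670
  t = 2.5000: CF_t = 2.400000, DF = 0.866808, PV = 2.080340
  t = 3.0000: CF_t = 102.400000, DF = 0.842379, PV = 86.259653
Price P = sum_t PV_t = 97.282404
Convexity numerator sum_t t*(t + 1/m) * CF_t / (1+y/m)^(m*t + 2):
  t = 0.5000: term = 1.101375
  t = 1.0000: term = 3.211005
  t = 1.5000: term = 6.241021
  t = 2.0000: term = 10.108553
  t = 2.5000: term = 14.735500
  t = 3.0000: term = 855.394114
Convexity = (1/P) * sum = 890.791568 / 97.282404 = 9.156759


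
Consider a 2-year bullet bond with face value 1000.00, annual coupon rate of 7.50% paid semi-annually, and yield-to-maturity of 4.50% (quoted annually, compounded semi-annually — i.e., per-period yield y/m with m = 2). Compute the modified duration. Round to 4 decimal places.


Coupon per period c = face * coupon_rate / m = 37.500000
Periods per year m = 2; per-period yield y/m = 0.022500
Number of cashflows N = 4
Cashflows (t years, CF_t, discount factor 1/(1+y/m)^(m*t), PV):
  t = 0.5000: CF_t = 37.500000, DF = 0.977995, PV = 36.674817
  t = 1.0000: CF_t = 37.500000, DF = 0.956474, PV = 35.867791
  t = 1.5000: CF_t = 37.500000, DF = 0.935427, PV = 35.078525
  t = 2.0000: CF_t = 1037.500000, DF = 0.914843, PV = 949.149971
Price P = sum_t PV_t = 1056.771103
First compute Macaulay numerator sum_t t * PV_t:
  t * PV_t at t = 0.5000: 18.337408
  t * PV_t at t = 1.0000: 35.867791
  t * PV_t at t = 1.5000: 52.617787
  t * PV_t at t = 2.0000: 1898.299941
Macaulay duration D = 2005.122928 / 1056.771103 = 1.897405
Modified duration = D / (1 + y/m) = 1.897405 / (1 + 0.022500) = 1.855653

Answer: Modified duration = 1.8557


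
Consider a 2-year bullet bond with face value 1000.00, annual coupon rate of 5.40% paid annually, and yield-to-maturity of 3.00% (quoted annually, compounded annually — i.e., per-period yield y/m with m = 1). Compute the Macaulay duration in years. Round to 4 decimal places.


Coupon per period c = face * coupon_rate / m = 54.000000
Periods per year m = 1; per-period yield y/m = 0.030000
Number of cashflows N = 2
Cashflows (t years, CF_t, discount factor 1/(1+y/m)^(m*t), PV):
  t = 1.0000: CF_t = 54.000000, DF = 0.970874, PV = 52.427184
  t = 2.0000: CF_t = 1054.000000, DF = 0.942596, PV = 993.496088
Price P = sum_t PV_t = 1045.923273
Macaulay numerator sum_t t * PV_t:
  t * PV_t at t = 1.0000: 52.427184
  t * PV_t at t = 2.0000: 1986.992176
Macaulay duration D = (sum_t t * PV_t) / P = 2039.419361 / 1045.923273 = 1.949875

Answer: Macaulay duration = 1.9499 years


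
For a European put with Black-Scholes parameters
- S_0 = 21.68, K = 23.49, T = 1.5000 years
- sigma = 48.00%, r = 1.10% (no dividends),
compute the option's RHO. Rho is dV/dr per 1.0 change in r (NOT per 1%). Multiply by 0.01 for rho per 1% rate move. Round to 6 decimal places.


d1 = 0.1856090270; d2 = -0.4022685112
phi(d1) = 0.3921292051; exp(-qT) = 1.0000000000; exp(-rT) = 0.9836353794
N(-d2) = 0.6562567869
Rho = -K*T*exp(-rT)*N(-d2) = -23.4900 * 1.5000 * 0.9836353794 * 0.6562567869 = -22.744805

Answer: Rho = -22.744805


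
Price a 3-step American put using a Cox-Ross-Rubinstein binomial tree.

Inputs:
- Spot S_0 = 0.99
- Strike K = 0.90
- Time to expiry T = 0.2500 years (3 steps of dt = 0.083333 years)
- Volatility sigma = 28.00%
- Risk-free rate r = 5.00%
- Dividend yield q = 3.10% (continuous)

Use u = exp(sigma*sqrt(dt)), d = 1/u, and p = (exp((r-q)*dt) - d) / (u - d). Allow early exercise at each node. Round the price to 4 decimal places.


Answer: Price = V(0,0) = 0.0162

Derivation:
dt = T/N = 0.083333
u = exp(sigma*sqrt(dt)) = 1.084186; d = 1/u = 0.922351
p = (exp((r-q)*dt) - d) / (u - d) = 0.489595
Discount per step: exp(-r*dt) = 0.995842
Stock lattice S(k, i) with i counting down-moves:
  k=0: S(0,0) = 0.9900
  k=1: S(1,0) = 1.0733; S(1,1) = 0.9131
  k=2: S(2,0) = 1.1637; S(2,1) = 0.9900; S(2,2) = 0.8422
  k=3: S(3,0) = 1.2617; S(3,1) = 1.0733; S(3,2) = 0.9131; S(3,3) = 0.7768
Terminal payoffs V(N, i) = max(K - S_T, 0):
  V(3,0) = 0.000000; V(3,1) = 0.000000; V(3,2) = 0.000000; V(3,3) = 0.123173
Backward induction: V(k, i) = exp(-r*dt) * [p * V(k+1, i) + (1-p) * V(k+1, i+1)]; then take max(V_cont, immediate exercise) for American.
  V(2,0) = exp(-r*dt) * [p*0.000000 + (1-p)*0.000000] = 0.000000; exercise = 0.000000; V(2,0) = max -> 0.000000
  V(2,1) = exp(-r*dt) * [p*0.000000 + (1-p)*0.000000] = 0.000000; exercise = 0.000000; V(2,1) = max -> 0.000000
  V(2,2) = exp(-r*dt) * [p*0.000000 + (1-p)*0.123173] = 0.062607; exercise = 0.057775; V(2,2) = max -> 0.062607
  V(1,0) = exp(-r*dt) * [p*0.000000 + (1-p)*0.000000] = 0.000000; exercise = 0.000000; V(1,0) = max -> 0.000000
  V(1,1) = exp(-r*dt) * [p*0.000000 + (1-p)*0.062607] = 0.031822; exercise = 0.000000; V(1,1) = max -> 0.031822
  V(0,0) = exp(-r*dt) * [p*0.000000 + (1-p)*0.031822] = 0.016174; exercise = 0.000000; V(0,0) = max -> 0.016174


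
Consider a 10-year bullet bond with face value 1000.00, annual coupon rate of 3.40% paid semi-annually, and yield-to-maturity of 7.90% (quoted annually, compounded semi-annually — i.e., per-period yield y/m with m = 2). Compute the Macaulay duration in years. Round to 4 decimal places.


Coupon per period c = face * coupon_rate / m = 17.000000
Periods per year m = 2; per-period yield y/m = 0.039500
Number of cashflows N = 20
Cashflows (t years, CF_t, discount factor 1/(1+y/m)^(m*t), PV):
  t = 0.5000: CF_t = 17.000000, DF = 0.962001, PV = 16.354016
  t = 1.0000: CF_t = 17.000000, DF = 0.925446, PV = 15.732579
  t = 1.5000: CF_t = 17.000000, DF = 0.890280, PV = 15.134757
  t = 2.0000: CF_t = 17.000000, DF = 0.856450, PV = 14.559650
  t = 2.5000: CF_t = 17.000000, DF = 0.823906, PV = 14.006398
  t = 3.0000: CF_t = 17.000000, DF = 0.792598, PV = 13.474168
  t = 3.5000: CF_t = 17.000000, DF = 0.762480, PV = 12.962163
  t = 4.0000: CF_t = 17.000000, DF = 0.733507, PV = 12.469613
  t = 4.5000: CF_t = 17.000000, DF = 0.705634, PV = 11.995780
  t = 5.0000: CF_t = 17.000000, DF = 0.678821, PV = 11.539952
  t = 5.5000: CF_t = 17.000000, DF = 0.653026, PV = 11.101444
  t = 6.0000: CF_t = 17.000000, DF = 0.628212, PV = 10.679600
  t = 6.5000: CF_t = 17.000000, DF = 0.604340, PV = 10.273786
  t = 7.0000: CF_t = 17.000000, DF = 0.581376, PV = 9.883392
  t = 7.5000: CF_t = 17.000000, DF = 0.559284, PV = 9.507832
  t = 8.0000: CF_t = 17.000000, DF = 0.538032, PV = 9.146544
  t = 8.5000: CF_t = 17.000000, DF = 0.517587, PV = 8.798984
  t = 9.0000: CF_t = 17.000000, DF = 0.497919, PV = 8.464631
  t = 9.5000: CF_t = 17.000000, DF = 0.478999, PV = 8.142983
  t = 10.0000: CF_t = 1017.000000, DF = 0.460798, PV = 468.631071
Price P = sum_t PV_t = 692.859343
Macaulay numerator sum_t t * PV_t:
  t * PV_t at t = 0.5000: 8.177008
  t * PV_t at t = 1.0000: 15.732579
  t * PV_t at t = 1.5000: 22.702135
  t * PV_t at t = 2.0000: 29.119301
  t * PV_t at t = 2.5000: 35.015994
  t * PV_t at t = 3.0000: 40.422504
  t * PV_t at t = 3.5000: 45.367569
  t * PV_t at t = 4.0000: 49.878452
  t * PV_t at t = 4.5000: 53.981008
  t * PV_t at t = 5.0000: 57.699758
  t * PV_t at t = 5.5000: 61.057945
  t * PV_t at t = 6.0000: 64.077602
  t * PV_t at t = 6.5000: 66.779607
  t * PV_t at t = 7.0000: 69.183742
  t * PV_t at t = 7.5000: 71.308743
  t * PV_t at t = 8.0000: 73.172351
  t * PV_t at t = 8.5000: 74.791364
  t * PV_t at t = 9.0000: 76.181680
  t * PV_t at t = 9.5000: 77.358341
  t * PV_t at t = 10.0000: 4686.310709
Macaulay duration D = (sum_t t * PV_t) / P = 5678.318392 / 692.859343 = 8.195485

Answer: Macaulay duration = 8.1955 years


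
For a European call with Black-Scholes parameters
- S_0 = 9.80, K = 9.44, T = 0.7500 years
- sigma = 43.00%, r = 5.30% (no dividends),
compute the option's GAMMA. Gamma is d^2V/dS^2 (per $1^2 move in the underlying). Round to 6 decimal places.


d1 = 0.3934411293; d2 = 0.0210502056
phi(d1) = 0.3692296413; exp(-qT) = 1.0000000000; exp(-rT) = 0.9610296665
Gamma = exp(-qT) * phi(d1) / (S * sigma * sqrt(T)) = 1.0000000000 * 0.3692296413 / (9.8000 * 0.4300 * 0.8660254038) = 0.101175

Answer: Gamma = 0.101175


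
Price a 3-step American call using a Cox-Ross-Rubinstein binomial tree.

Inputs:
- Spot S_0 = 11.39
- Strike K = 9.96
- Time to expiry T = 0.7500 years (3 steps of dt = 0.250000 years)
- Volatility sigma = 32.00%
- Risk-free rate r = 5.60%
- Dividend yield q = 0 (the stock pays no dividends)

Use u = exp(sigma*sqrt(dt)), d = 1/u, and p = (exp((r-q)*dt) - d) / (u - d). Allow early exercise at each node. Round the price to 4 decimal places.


Answer: Price = V(0,0) = 2.2711

Derivation:
dt = T/N = 0.250000
u = exp(sigma*sqrt(dt)) = 1.173511; d = 1/u = 0.852144
p = (exp((r-q)*dt) - d) / (u - d) = 0.503955
Discount per step: exp(-r*dt) = 0.986098
Stock lattice S(k, i) with i counting down-moves:
  k=0: S(0,0) = 11.3900
  k=1: S(1,0) = 13.3663; S(1,1) = 9.7059
  k=2: S(2,0) = 15.6855; S(2,1) = 11.3900; S(2,2) = 8.2708
  k=3: S(3,0) = 18.4071; S(3,1) = 13.3663; S(3,2) = 9.7059; S(3,3) = 7.0479
Terminal payoffs V(N, i) = max(S_T - K, 0):
  V(3,0) = 8.447087; V(3,1) = 3.406289; V(3,2) = 0.000000; V(3,3) = 0.000000
Backward induction: V(k, i) = exp(-r*dt) * [p * V(k+1, i) + (1-p) * V(k+1, i+1)]; then take max(V_cont, immediate exercise) for American.
  V(2,0) = exp(-r*dt) * [p*8.447087 + (1-p)*3.406289] = 5.863954; exercise = 5.725485; V(2,0) = max -> 5.863954
  V(2,1) = exp(-r*dt) * [p*3.406289 + (1-p)*0.000000] = 1.692752; exercise = 1.430000; V(2,1) = max -> 1.692752
  V(2,2) = exp(-r*dt) * [p*0.000000 + (1-p)*0.000000] = 0.000000; exercise = 0.000000; V(2,2) = max -> 0.000000
  V(1,0) = exp(-r*dt) * [p*5.863954 + (1-p)*1.692752] = 3.742094; exercise = 3.406289; V(1,0) = max -> 3.742094
  V(1,1) = exp(-r*dt) * [p*1.692752 + (1-p)*0.000000] = 0.841212; exercise = 0.000000; V(1,1) = max -> 0.841212
  V(0,0) = exp(-r*dt) * [p*3.742094 + (1-p)*0.841212] = 2.271108; exercise = 1.430000; V(0,0) = max -> 2.271108


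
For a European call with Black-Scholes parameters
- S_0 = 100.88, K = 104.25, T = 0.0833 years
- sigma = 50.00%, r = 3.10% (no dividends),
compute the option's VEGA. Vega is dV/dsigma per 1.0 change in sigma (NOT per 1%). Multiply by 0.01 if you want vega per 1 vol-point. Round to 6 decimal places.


d1 = -0.1376588484; d2 = -0.2819675453
phi(d1) = 0.3951801617; exp(-qT) = 1.0000000000; exp(-rT) = 0.9974210313
Vega = S * exp(-qT) * phi(d1) * sqrt(T) = 100.8800 * 1.0000000000 * 0.3951801617 * 0.2886173938 = 11.505956

Answer: Vega = 11.505956


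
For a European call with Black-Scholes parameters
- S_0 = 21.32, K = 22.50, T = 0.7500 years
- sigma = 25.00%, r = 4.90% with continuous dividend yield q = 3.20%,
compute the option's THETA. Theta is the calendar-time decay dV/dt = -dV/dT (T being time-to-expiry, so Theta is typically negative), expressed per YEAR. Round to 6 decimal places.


Answer: Theta = -1.289991

Derivation:
d1 = -0.0816706292; d2 = -0.2981769802
phi(d1) = 0.3976140058; exp(-qT) = 0.9762857098; exp(-rT) = 0.9639170845
Theta = -S*exp(-qT)*phi(d1)*sigma/(2*sqrt(T)) - r*K*exp(-rT)*N(d2) + q*S*exp(-qT)*N(d1)
N(d1) = 0.4674543174; N(d2) = 0.3827840451; sqrt(T) = 0.8660254038
Term 1 = -21.3200 * 0.9762857098 * 0.3976140058 * 0.2500 / (2 * 0.8660254038) = -1.1945523526
Term 2 = -0.0490 * 22.5000 * 0.9639170845 * 0.3827840451 = -0.4067917190
Term 3 = 0.0320 * 21.3200 * 0.9762857098 * 0.4674543174 = 0.3113531661
Theta = -1.1945523526 + (-0.4067917190) + (0.3113531661) = -1.289991


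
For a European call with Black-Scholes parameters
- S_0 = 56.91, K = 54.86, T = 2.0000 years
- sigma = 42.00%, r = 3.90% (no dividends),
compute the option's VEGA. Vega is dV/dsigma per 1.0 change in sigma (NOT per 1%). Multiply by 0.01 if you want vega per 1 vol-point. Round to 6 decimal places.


d1 = 0.4900697611; d2 = -0.1038999351
phi(d1) = 0.3538002755; exp(-qT) = 1.0000000000; exp(-rT) = 0.9249644265
Vega = S * exp(-qT) * phi(d1) * sqrt(T) = 56.9100 * 1.0000000000 * 0.3538002755 * 1.4142135624 = 28.474870

Answer: Vega = 28.474870


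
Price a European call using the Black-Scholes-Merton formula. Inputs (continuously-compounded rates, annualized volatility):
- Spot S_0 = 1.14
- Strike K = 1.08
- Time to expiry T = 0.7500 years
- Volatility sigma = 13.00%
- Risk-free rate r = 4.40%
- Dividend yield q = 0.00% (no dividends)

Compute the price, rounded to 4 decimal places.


d1 = (ln(S/K) + (r - q + 0.5*sigma^2) * T) / (sigma * sqrt(T)) = 0.82964986
d2 = d1 - sigma * sqrt(T) = 0.71706656
exp(-rT) = 0.96753856; exp(-qT) = 1.00000000
C = S_0 * exp(-qT) * N(d1) - K * exp(-rT) * N(d2)
N(d1) = 0.79663161; N(d2) = 0.76333349
C = 1.1400 * 1.00000000 * 0.79663161 - 1.0800 * 0.96753856 * 0.76333349 = 0.1105

Answer: Price = 0.1105


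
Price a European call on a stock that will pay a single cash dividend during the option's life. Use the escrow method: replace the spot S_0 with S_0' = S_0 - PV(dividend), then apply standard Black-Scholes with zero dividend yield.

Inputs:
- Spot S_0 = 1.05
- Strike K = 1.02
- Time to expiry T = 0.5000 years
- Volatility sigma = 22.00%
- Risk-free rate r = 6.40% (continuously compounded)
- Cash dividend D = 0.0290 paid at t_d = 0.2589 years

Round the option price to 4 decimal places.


Answer: Price = 0.0805

Derivation:
PV(D) = D * exp(-r * t_d) = 0.0290 * 0.98356692 = 0.02852344
S_0' = S_0 - PV(D) = 1.0500 - 0.02852344 = 1.02147656
d1 = (ln(S_0'/K) + (r + sigma^2/2)*T) / (sigma*sqrt(T)) = 0.29278438
d2 = d1 - sigma*sqrt(T) = 0.13722089
exp(-rT) = 0.96850658
N(d1) = 0.61515652; N(d2) = 0.55457190
C = S_0' * N(d1) - K * exp(-rT) * N(d2) = 1.02147656 * 0.61515652 - 1.0200 * 0.96850658 * 0.55457190 = 0.0805


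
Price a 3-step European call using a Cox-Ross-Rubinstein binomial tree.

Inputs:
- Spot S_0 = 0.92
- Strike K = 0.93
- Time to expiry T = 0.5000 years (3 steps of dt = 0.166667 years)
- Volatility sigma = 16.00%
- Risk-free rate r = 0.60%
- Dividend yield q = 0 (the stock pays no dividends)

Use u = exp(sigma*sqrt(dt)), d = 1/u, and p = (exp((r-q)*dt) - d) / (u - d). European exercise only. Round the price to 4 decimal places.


dt = T/N = 0.166667
u = exp(sigma*sqrt(dt)) = 1.067500; d = 1/u = 0.936768
p = (exp((r-q)*dt) - d) / (u - d) = 0.491329
Discount per step: exp(-r*dt) = 0.999000
Stock lattice S(k, i) with i counting down-moves:
  k=0: S(0,0) = 0.9200
  k=1: S(1,0) = 0.9821; S(1,1) = 0.8618
  k=2: S(2,0) = 1.0484; S(2,1) = 0.9200; S(2,2) = 0.8073
  k=3: S(3,0) = 1.1192; S(3,1) = 0.9821; S(3,2) = 0.8618; S(3,3) = 0.7563
Terminal payoffs V(N, i) = max(S_T - K, 0):
  V(3,0) = 0.189159; V(3,1) = 0.052100; V(3,2) = 0.000000; V(3,3) = 0.000000
Backward induction: V(k, i) = exp(-r*dt) * [p * V(k+1, i) + (1-p) * V(k+1, i+1)].
  V(2,0) = exp(-r*dt) * [p*0.189159 + (1-p)*0.052100] = 0.119322
  V(2,1) = exp(-r*dt) * [p*0.052100 + (1-p)*0.000000] = 0.025573
  V(2,2) = exp(-r*dt) * [p*0.000000 + (1-p)*0.000000] = 0.000000
  V(1,0) = exp(-r*dt) * [p*0.119322 + (1-p)*0.025573] = 0.071563
  V(1,1) = exp(-r*dt) * [p*0.025573 + (1-p)*0.000000] = 0.012552
  V(0,0) = exp(-r*dt) * [p*0.071563 + (1-p)*0.012552] = 0.041504

Answer: Price = V(0,0) = 0.0415


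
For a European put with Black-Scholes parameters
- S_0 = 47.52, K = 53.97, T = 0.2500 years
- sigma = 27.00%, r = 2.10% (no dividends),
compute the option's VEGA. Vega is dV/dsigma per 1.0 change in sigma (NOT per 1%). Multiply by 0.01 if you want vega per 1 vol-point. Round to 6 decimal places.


d1 = -0.8364086043; d2 = -0.9714086043
phi(d1) = 0.2811890079; exp(-qT) = 1.0000000000; exp(-rT) = 0.9947637572
Vega = S * exp(-qT) * phi(d1) * sqrt(T) = 47.5200 * 1.0000000000 * 0.2811890079 * 0.5000000000 = 6.681051

Answer: Vega = 6.681051


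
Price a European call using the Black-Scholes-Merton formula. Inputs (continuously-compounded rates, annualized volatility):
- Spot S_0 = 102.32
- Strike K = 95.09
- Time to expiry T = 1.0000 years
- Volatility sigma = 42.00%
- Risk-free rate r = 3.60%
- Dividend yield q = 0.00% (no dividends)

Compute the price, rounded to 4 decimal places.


Answer: Price = 21.9690

Derivation:
d1 = (ln(S/K) + (r - q + 0.5*sigma^2) * T) / (sigma * sqrt(T)) = 0.47019368
d2 = d1 - sigma * sqrt(T) = 0.05019368
exp(-rT) = 0.96464029; exp(-qT) = 1.00000000
C = S_0 * exp(-qT) * N(d1) - K * exp(-rT) * N(d2)
N(d1) = 0.68089168; N(d2) = 0.52001598
C = 102.3200 * 1.00000000 * 0.68089168 - 95.0900 * 0.96464029 * 0.52001598 = 21.9690


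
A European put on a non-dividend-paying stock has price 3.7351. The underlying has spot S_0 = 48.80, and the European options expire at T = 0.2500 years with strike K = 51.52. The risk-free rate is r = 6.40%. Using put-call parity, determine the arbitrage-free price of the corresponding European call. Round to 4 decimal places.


Answer: Call price = 1.8329

Derivation:
Put-call parity: C - P = S_0 * exp(-qT) - K * exp(-rT).
S_0 * exp(-qT) = 48.8000 * 1.00000000 = 48.80000000
K * exp(-rT) = 51.5200 * 0.98412732 = 50.70223953
C = P + S*exp(-qT) - K*exp(-rT)
C = 3.7351 + 48.80000000 - 50.70223953 = 1.8329


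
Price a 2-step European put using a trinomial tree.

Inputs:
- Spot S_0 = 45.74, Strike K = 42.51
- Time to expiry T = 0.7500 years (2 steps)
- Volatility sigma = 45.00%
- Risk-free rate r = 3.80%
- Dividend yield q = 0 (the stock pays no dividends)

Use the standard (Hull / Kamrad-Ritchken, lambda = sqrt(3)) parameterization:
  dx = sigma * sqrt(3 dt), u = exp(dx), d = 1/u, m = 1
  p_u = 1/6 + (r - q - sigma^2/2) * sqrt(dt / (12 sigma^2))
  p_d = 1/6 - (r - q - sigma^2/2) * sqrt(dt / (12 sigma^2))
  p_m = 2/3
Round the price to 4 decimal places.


Answer: Price = V(0,0) = 4.3945

Derivation:
dt = T/N = 0.375000; dx = sigma*sqrt(3*dt) = 0.477297
u = exp(dx) = 1.611712; d = 1/u = 0.620458
p_u = 0.141820, p_m = 0.666667, p_d = 0.191514
Discount per step: exp(-r*dt) = 0.985851
Stock lattice S(k, j) with j the centered position index:
  k=0: S(0,+0) = 45.7400
  k=1: S(1,-1) = 28.3798; S(1,+0) = 45.7400; S(1,+1) = 73.7197
  k=2: S(2,-2) = 17.6085; S(2,-1) = 28.3798; S(2,+0) = 45.7400; S(2,+1) = 73.7197; S(2,+2) = 118.8150
Terminal payoffs V(N, j) = max(K - S_T, 0):
  V(2,-2) = 24.901548; V(2,-1) = 14.130243; V(2,+0) = 0.000000; V(2,+1) = 0.000000; V(2,+2) = 0.000000
Backward induction: V(k, j) = exp(-r*dt) * [p_u * V(k+1, j+1) + p_m * V(k+1, j) + p_d * V(k+1, j-1)]
  V(1,-1) = exp(-r*dt) * [p_u*0.000000 + p_m*14.130243 + p_d*24.901548] = 13.988386
  V(1,+0) = exp(-r*dt) * [p_u*0.000000 + p_m*0.000000 + p_d*14.130243] = 2.667845
  V(1,+1) = exp(-r*dt) * [p_u*0.000000 + p_m*0.000000 + p_d*0.000000] = 0.000000
  V(0,+0) = exp(-r*dt) * [p_u*0.000000 + p_m*2.667845 + p_d*13.988386] = 4.394460


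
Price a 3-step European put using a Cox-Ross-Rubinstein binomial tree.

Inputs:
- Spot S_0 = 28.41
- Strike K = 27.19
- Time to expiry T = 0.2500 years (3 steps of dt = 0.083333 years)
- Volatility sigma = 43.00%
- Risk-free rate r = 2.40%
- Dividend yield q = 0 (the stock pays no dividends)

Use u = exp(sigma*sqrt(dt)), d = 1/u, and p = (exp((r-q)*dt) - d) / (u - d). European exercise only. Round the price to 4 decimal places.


dt = T/N = 0.083333
u = exp(sigma*sqrt(dt)) = 1.132163; d = 1/u = 0.883265
p = (exp((r-q)*dt) - d) / (u - d) = 0.477051
Discount per step: exp(-r*dt) = 0.998002
Stock lattice S(k, i) with i counting down-moves:
  k=0: S(0,0) = 28.4100
  k=1: S(1,0) = 32.1648; S(1,1) = 25.0936
  k=2: S(2,0) = 36.4158; S(2,1) = 28.4100; S(2,2) = 22.1642
  k=3: S(3,0) = 41.2286; S(3,1) = 32.1648; S(3,2) = 25.0936; S(3,3) = 19.5769
Terminal payoffs V(N, i) = max(K - S_T, 0):
  V(3,0) = 0.000000; V(3,1) = 0.000000; V(3,2) = 2.096449; V(3,3) = 7.613101
Backward induction: V(k, i) = exp(-r*dt) * [p * V(k+1, i) + (1-p) * V(k+1, i+1)].
  V(2,0) = exp(-r*dt) * [p*0.000000 + (1-p)*0.000000] = 0.000000
  V(2,1) = exp(-r*dt) * [p*0.000000 + (1-p)*2.096449] = 1.094146
  V(2,2) = exp(-r*dt) * [p*2.096449 + (1-p)*7.613101] = 4.971425
  V(1,0) = exp(-r*dt) * [p*0.000000 + (1-p)*1.094146] = 0.571040
  V(1,1) = exp(-r*dt) * [p*1.094146 + (1-p)*4.971425] = 3.115530
  V(0,0) = exp(-r*dt) * [p*0.571040 + (1-p)*3.115530] = 1.897879

Answer: Price = V(0,0) = 1.8979


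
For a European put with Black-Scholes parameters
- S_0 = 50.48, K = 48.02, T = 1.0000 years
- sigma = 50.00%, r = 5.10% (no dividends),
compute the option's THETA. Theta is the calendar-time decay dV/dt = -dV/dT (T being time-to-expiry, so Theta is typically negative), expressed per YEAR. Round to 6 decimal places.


Answer: Theta = -3.337665

Derivation:
d1 = 0.4519192549; d2 = -0.0480807451
phi(d1) = 0.3602150590; exp(-qT) = 1.0000000000; exp(-rT) = 0.9502786705
Theta = -S*exp(-qT)*phi(d1)*sigma/(2*sqrt(T)) + r*K*exp(-rT)*N(-d2) - q*S*exp(-qT)*N(-d1)
N(-d1) = 0.3256635763; N(-d2) = 0.5191740542; sqrt(T) = 1.0000000000
Term 1 = -50.4800 * 1.0000000000 * 0.3602150590 * 0.5000 / (2 * 1.0000000000) = -4.5459140446
Term 2 = 0.0510 * 48.0200 * 0.9502786705 * 0.5191740542 = 1.2082485806
Term 3 = 0 (no dividend yield, q = 0)
Theta = -4.5459140446 + (1.2082485806) + (0.0000000000) = -3.337665


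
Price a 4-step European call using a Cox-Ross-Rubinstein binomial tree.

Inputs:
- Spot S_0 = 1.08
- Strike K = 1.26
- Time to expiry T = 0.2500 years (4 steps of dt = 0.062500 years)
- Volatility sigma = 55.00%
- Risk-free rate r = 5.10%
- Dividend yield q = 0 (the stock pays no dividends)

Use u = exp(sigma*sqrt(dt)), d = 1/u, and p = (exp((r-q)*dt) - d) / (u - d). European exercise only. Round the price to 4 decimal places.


dt = T/N = 0.062500
u = exp(sigma*sqrt(dt)) = 1.147402; d = 1/u = 0.871534
p = (exp((r-q)*dt) - d) / (u - d) = 0.477252
Discount per step: exp(-r*dt) = 0.996818
Stock lattice S(k, i) with i counting down-moves:
  k=0: S(0,0) = 1.0800
  k=1: S(1,0) = 1.2392; S(1,1) = 0.9413
  k=2: S(2,0) = 1.4219; S(2,1) = 1.0800; S(2,2) = 0.8203
  k=3: S(3,0) = 1.6314; S(3,1) = 1.2392; S(3,2) = 0.9413; S(3,3) = 0.7150
  k=4: S(4,0) = 1.8719; S(4,1) = 1.4219; S(4,2) = 1.0800; S(4,3) = 0.8203; S(4,4) = 0.6231
Terminal payoffs V(N, i) = max(S_T - K, 0):
  V(4,0) = 0.611913; V(4,1) = 0.161853; V(4,2) = 0.000000; V(4,3) = 0.000000; V(4,4) = 0.000000
Backward induction: V(k, i) = exp(-r*dt) * [p * V(k+1, i) + (1-p) * V(k+1, i+1)].
  V(3,0) = exp(-r*dt) * [p*0.611913 + (1-p)*0.161853] = 0.375447
  V(3,1) = exp(-r*dt) * [p*0.161853 + (1-p)*0.000000] = 0.076999
  V(3,2) = exp(-r*dt) * [p*0.000000 + (1-p)*0.000000] = 0.000000
  V(3,3) = exp(-r*dt) * [p*0.000000 + (1-p)*0.000000] = 0.000000
  V(2,0) = exp(-r*dt) * [p*0.375447 + (1-p)*0.076999] = 0.218735
  V(2,1) = exp(-r*dt) * [p*0.076999 + (1-p)*0.000000] = 0.036631
  V(2,2) = exp(-r*dt) * [p*0.000000 + (1-p)*0.000000] = 0.000000
  V(1,0) = exp(-r*dt) * [p*0.218735 + (1-p)*0.036631] = 0.123147
  V(1,1) = exp(-r*dt) * [p*0.036631 + (1-p)*0.000000] = 0.017427
  V(0,0) = exp(-r*dt) * [p*0.123147 + (1-p)*0.017427] = 0.067666

Answer: Price = V(0,0) = 0.0677


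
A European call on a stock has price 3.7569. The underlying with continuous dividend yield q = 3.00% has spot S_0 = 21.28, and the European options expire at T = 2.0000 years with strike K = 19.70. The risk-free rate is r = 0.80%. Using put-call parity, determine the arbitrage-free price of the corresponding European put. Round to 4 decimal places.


Put-call parity: C - P = S_0 * exp(-qT) - K * exp(-rT).
S_0 * exp(-qT) = 21.2800 * 0.94176453 = 20.04074927
K * exp(-rT) = 19.7000 * 0.98412732 = 19.38730821
P = C - S*exp(-qT) + K*exp(-rT)
P = 3.7569 - 20.04074927 + 19.38730821 = 3.1035

Answer: Put price = 3.1035


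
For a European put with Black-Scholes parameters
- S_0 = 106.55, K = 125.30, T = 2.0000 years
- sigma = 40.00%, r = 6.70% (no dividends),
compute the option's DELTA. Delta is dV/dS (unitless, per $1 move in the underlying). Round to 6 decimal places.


d1 = 0.2331746423; d2 = -0.3325107826
phi(d1) = 0.3882430414; exp(-qT) = 1.0000000000; exp(-rT) = 0.8745900646
N(-d1) = 0.4078128978
Delta = -exp(-qT) * N(-d1) = -1.0000000000 * 0.4078128978 = -0.407813

Answer: Delta = -0.407813


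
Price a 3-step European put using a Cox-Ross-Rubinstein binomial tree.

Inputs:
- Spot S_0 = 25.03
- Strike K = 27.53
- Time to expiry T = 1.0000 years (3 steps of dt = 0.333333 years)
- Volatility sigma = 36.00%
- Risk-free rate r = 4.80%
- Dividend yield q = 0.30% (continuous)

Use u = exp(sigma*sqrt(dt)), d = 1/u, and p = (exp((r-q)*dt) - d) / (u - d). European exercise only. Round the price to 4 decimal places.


dt = T/N = 0.333333
u = exp(sigma*sqrt(dt)) = 1.231024; d = 1/u = 0.812332
p = (exp((r-q)*dt) - d) / (u - d) = 0.484321
Discount per step: exp(-r*dt) = 0.984127
Stock lattice S(k, i) with i counting down-moves:
  k=0: S(0,0) = 25.0300
  k=1: S(1,0) = 30.8125; S(1,1) = 20.3327
  k=2: S(2,0) = 37.9309; S(2,1) = 25.0300; S(2,2) = 16.5169
  k=3: S(3,0) = 46.6939; S(3,1) = 30.8125; S(3,2) = 20.3327; S(3,3) = 13.4172
Terminal payoffs V(N, i) = max(K - S_T, 0):
  V(3,0) = 0.000000; V(3,1) = 0.000000; V(3,2) = 7.197329; V(3,3) = 14.112809
Backward induction: V(k, i) = exp(-r*dt) * [p * V(k+1, i) + (1-p) * V(k+1, i+1)].
  V(2,0) = exp(-r*dt) * [p*0.000000 + (1-p)*0.000000] = 0.000000
  V(2,1) = exp(-r*dt) * [p*0.000000 + (1-p)*7.197329] = 3.652602
  V(2,2) = exp(-r*dt) * [p*7.197329 + (1-p)*14.112809] = 10.592653
  V(1,0) = exp(-r*dt) * [p*0.000000 + (1-p)*3.652602] = 1.853674
  V(1,1) = exp(-r*dt) * [p*3.652602 + (1-p)*10.592653] = 7.116661
  V(0,0) = exp(-r*dt) * [p*1.853674 + (1-p)*7.116661] = 4.495186

Answer: Price = V(0,0) = 4.4952


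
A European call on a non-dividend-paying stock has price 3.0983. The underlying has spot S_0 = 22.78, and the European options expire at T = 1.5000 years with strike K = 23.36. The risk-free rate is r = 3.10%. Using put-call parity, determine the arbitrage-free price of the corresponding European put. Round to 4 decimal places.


Put-call parity: C - P = S_0 * exp(-qT) - K * exp(-rT).
S_0 * exp(-qT) = 22.7800 * 1.00000000 = 22.78000000
K * exp(-rT) = 23.3600 * 0.95456456 = 22.29862813
P = C - S*exp(-qT) + K*exp(-rT)
P = 3.0983 - 22.78000000 + 22.29862813 = 2.6169

Answer: Put price = 2.6169
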